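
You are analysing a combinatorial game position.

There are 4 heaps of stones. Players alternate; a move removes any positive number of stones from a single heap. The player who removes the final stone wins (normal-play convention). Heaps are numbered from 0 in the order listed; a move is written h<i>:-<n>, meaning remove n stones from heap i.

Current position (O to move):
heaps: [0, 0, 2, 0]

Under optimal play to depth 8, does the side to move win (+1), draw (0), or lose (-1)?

value((0,0,2,0), O) = +1

ply 1, O at (0,0,2,0) | h2:-1=-1→(0,0,1,0); h2:-2=+1→(0,0,0,0)*
ply 2: (0,0,0,0) is terminal -1 (X); from (0,0,2,0) depth 8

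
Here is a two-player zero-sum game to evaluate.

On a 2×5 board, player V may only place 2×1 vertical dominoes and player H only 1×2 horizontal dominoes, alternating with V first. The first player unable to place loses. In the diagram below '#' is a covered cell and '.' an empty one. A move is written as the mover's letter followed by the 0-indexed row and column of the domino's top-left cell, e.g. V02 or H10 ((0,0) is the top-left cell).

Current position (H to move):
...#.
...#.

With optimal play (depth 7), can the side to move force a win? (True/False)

ply 1, H at ...#./...#. | H00=-1→##.#./...#.*; H01=-1→.###./...#.; H10=-1→...#./##.#.; H11=-1→...#./.###.
ply 2, V at ##.#./...#. | V02=+1→####./..##.*; V04=-1→##.##/...##
ply 3, H at ####./..##. | H10=-1→####./####.*
ply 4, V at ####./####. | V04=+1→#####/#####*
ply 5: #####/##### is terminal -1 (H); from ...#./...#. depth 7

H winning at [...#./...#.]: False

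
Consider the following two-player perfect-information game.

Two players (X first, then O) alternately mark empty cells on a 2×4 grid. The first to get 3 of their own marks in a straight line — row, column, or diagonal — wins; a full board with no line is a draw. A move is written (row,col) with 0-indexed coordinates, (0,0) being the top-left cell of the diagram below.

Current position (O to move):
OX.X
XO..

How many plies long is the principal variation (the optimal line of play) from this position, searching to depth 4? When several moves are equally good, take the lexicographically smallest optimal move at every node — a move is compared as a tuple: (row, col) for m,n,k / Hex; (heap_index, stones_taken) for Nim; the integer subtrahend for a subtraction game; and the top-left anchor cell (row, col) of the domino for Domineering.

PV length from [OX.X/XO..]: 3 plies

p1 O@[OX.X/XO..]: (0,2)[OXOX/XO..]+0* (1,2)[OX.X/XOO.]-1 (1,3)[OX.X/XO.O]-1
p2 X@[OXOX/XO..]: (1,2)[OXOX/XOX.]+0* (1,3)[OXOX/XO.X]+0
p3 O@[OXOX/XOX.]: (1,3)[OXOX/XOXO]+0*
p4 X@[OXOX/XOXO] terminal +0; root [OX.X/XO..] d4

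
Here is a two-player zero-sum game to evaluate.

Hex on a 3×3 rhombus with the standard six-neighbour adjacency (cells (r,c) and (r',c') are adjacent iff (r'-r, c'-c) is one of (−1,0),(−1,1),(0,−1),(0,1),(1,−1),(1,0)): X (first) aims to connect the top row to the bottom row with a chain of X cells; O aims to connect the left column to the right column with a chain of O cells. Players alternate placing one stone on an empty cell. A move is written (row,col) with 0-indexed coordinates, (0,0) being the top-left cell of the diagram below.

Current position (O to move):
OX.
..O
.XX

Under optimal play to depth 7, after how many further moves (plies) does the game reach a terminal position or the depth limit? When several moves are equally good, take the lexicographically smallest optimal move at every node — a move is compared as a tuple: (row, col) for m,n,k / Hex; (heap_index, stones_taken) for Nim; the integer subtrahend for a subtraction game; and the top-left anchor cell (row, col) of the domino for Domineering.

PV length from [OX./..O/.XX]: 3 plies

p1 O@[OX./..O/.XX]: (0,2)[OXO/..O/.XX]-1 (1,0)[OX./O.O/.XX]-1 (1,1)[OX./.OO/.XX]+1* (2,0)[OX./..O/OXX]-1
p2 X@[OX./.OO/.XX]: (0,2)[OXX/.OO/.XX]-1* (1,0)[OX./XOO/.XX]-1 (2,0)[OX./.OO/XXX]-1
p3 O@[OXX/.OO/.XX]: (1,0)[OXX/OOO/.XX]+1* (2,0)[OXX/.OO/OXX]+1
p4 X@[OXX/OOO/.XX] terminal -1; root [OX./..O/.XX] d7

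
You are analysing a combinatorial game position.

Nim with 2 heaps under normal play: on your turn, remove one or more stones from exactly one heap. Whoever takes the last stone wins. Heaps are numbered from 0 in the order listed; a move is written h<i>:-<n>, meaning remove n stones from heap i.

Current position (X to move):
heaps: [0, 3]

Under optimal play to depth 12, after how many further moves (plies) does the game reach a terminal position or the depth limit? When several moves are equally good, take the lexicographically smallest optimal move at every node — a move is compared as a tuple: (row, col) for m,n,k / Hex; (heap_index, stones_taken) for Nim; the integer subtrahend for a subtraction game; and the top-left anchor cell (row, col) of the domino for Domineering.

PV length from [(0,3)]: 1 ply

ply 1, X at (0,3) | h1:-1=-1→(0,2); h1:-2=-1→(0,1); h1:-3=+1→(0,0)*
ply 2: (0,0) is terminal -1 (O); from (0,3) depth 12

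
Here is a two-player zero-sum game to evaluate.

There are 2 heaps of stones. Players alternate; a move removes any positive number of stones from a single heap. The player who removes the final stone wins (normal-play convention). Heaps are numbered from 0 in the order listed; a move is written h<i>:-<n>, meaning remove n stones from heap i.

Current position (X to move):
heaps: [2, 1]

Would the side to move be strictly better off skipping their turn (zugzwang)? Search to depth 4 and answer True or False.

zugzwang((2,1), X) = False

p1 X@[(2,1)]: h0:-1[(1,1)]+1* h0:-2[(0,1)]-1 h1:-1[(2,0)]-1
p2 O@[(1,1)]: h0:-1[(0,1)]-1* h1:-1[(1,0)]-1
p3 X@[(0,1)]: h1:-1[(0,0)]+1*
p4 O@[(0,0)] terminal -1; root [(2,1)] d4
suppose X passes — search the same position with O to move:
pass> p1 O@[(2,1)]: h0:-1[(1,1)]+1* h0:-2[(0,1)]-1 h1:-1[(2,0)]-1
pass> p2 X@[(1,1)]: h0:-1[(0,1)]-1* h1:-1[(1,0)]-1
pass> p3 O@[(0,1)]: h1:-1[(0,0)]+1*
pass> p4 X@[(0,0)] terminal -1; root [(2,1)] d4
for X: play +1, pass -1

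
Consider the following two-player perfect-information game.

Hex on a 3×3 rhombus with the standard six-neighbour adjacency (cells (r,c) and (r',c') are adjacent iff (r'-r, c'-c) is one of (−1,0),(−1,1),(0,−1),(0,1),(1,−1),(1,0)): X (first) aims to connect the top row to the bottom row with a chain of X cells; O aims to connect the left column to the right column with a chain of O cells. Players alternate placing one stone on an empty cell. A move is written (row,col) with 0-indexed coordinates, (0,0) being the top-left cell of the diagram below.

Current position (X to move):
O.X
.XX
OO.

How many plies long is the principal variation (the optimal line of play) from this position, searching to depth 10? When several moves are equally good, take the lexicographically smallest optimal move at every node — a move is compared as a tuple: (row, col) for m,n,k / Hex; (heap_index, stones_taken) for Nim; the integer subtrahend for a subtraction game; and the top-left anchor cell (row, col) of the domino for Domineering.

PV length from [O.X/.XX/OO.]: 1 ply

ply 1, X at O.X/.XX/OO. | (0,1)=-1→OXX/.XX/OO.; (1,0)=-1→O.X/XXX/OO.; (2,2)=+1→O.X/.XX/OOX*
ply 2: O.X/.XX/OOX is terminal -1 (O); from O.X/.XX/OO. depth 10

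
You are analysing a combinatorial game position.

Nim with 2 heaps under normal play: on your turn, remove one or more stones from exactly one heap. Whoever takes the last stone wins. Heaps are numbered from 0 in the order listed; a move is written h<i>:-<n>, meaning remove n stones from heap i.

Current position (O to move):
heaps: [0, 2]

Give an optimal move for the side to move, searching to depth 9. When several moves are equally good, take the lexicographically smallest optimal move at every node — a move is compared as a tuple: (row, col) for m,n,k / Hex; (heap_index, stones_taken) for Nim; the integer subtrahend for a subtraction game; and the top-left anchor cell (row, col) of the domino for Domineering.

p1 O@[(0,2)]: h1:-1[(0,1)]-1 h1:-2[(0,0)]+1*
p2 X@[(0,0)] terminal -1; root [(0,2)] d9

O's best at [(0,2)]: h1:-2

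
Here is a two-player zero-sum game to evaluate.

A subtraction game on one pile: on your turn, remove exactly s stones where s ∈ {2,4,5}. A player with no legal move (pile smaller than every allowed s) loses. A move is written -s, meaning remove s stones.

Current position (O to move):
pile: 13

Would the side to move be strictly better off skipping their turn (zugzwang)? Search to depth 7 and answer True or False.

zugzwang(13, O) = False

ply 1, O at 13 | -2=-1→11; -4=-1→9; -5=+1→8*
ply 2, X at 8 | -2=-1→6*; -4=-1→4; -5=-1→3
ply 3, O at 6 | -2=-1→4; -4=-1→2; -5=+1→1*
ply 4: 1 is terminal -1 (X); from 13 depth 7
pass branch (X moves first from the same position):
  | ply 1, X at 13 | -2=-1→11; -4=-1→9; -5=+1→8*
  | ply 2, O at 8 | -2=-1→6*; -4=-1→4; -5=-1→3
  | ply 3, X at 6 | -2=-1→4; -4=-1→2; -5=+1→1*
  | ply 4: 1 is terminal -1 (O); from 13 depth 7
O moving scores +1; O passing scores -1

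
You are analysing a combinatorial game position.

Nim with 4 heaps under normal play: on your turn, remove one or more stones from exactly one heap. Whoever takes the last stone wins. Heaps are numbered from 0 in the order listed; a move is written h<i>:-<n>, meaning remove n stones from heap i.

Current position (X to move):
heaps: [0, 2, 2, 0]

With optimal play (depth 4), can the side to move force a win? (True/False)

X winning at [(0,2,2,0)]: False

ply 1, X at (0,2,2,0) | h1:-1=-1→(0,1,2,0)*; h1:-2=-1→(0,0,2,0); h2:-1=-1→(0,2,1,0); h2:-2=-1→(0,2,0,0)
ply 2, O at (0,1,2,0) | h1:-1=-1→(0,0,2,0); h2:-1=+1→(0,1,1,0)*; h2:-2=-1→(0,1,0,0)
ply 3, X at (0,1,1,0) | h1:-1=-1→(0,0,1,0)*; h2:-1=-1→(0,1,0,0)
ply 4, O at (0,0,1,0) | h2:-1=+1→(0,0,0,0)*
ply 5: (0,0,0,0) is terminal -1 (X); from (0,2,2,0) depth 4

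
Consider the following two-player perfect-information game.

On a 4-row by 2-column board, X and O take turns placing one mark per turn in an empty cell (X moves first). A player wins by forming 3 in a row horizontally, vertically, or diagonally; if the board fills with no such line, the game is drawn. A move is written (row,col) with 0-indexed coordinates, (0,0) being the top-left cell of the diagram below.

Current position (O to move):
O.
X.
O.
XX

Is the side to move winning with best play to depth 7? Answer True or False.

O winning at [O./X./O./XX]: False

[O./X./O./XX] O move#1: (0,1):+0/OO/X./O./XX*, (1,1):+0/O./XO/O./XX, (2,1):+0/O./X./OO/XX
[OO/X./O./XX] X move#2: (1,1):+0/OO/XX/O./XX*, (2,1):+0/OO/X./OX/XX
[OO/XX/O./XX] O move#3: (2,1):+0/OO/XX/OO/XX*
[OO/XX/OO/XX] end (terminal +0, X#4); searched O./X./O./XX to 7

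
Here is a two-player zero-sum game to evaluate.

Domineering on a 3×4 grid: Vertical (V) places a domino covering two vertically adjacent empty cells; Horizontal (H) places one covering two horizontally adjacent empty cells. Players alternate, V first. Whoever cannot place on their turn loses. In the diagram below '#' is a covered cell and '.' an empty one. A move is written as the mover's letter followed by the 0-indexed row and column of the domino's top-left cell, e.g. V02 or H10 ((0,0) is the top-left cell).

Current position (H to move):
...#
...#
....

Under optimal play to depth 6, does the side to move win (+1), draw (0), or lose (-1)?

ply 1, H at ...#/...#/.... | H00=-1→##.#/...#/....; H01=-1→.###/...#/....; H10=+1→...#/##.#/....*; H11=+1→...#/.###/....; H20=-1→...#/...#/##..; H21=-1→...#/...#/.##.; H22=-1→...#/...#/..##
ply 2, V at ...#/##.#/.... | V02=-1→..##/####/....*; V12=-1→...#/####/..#.
ply 3, H at ..##/####/.... | H00=+1→####/####/....*; H20=+1→..##/####/##..; H21=+1→..##/####/.##.; H22=+1→..##/####/..##
ply 4: ####/####/.... is terminal -1 (V); from ...#/...#/.... depth 6

value(...#/...#/...., H) = +1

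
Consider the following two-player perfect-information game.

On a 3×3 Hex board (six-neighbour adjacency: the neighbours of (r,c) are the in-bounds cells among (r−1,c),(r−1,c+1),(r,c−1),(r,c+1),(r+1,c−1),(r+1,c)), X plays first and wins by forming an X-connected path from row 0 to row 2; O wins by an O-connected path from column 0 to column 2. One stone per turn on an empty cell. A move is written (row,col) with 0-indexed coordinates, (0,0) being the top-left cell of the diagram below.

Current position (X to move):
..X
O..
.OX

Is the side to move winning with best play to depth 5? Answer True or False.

[..X/O../.OX] X move#1: (0,0):-1/X.X/O../.OX, (0,1):-1/.XX/O../.OX, (1,1):+1/..X/OX./.OX*, (1,2):+1/..X/O.X/.OX, (2,0):+1/..X/O../XOX
[..X/OX./.OX] O move#2: (0,0):-1/O.X/OX./.OX*, (0,1):-1/.OX/OX./.OX, (1,2):-1/..X/OXO/.OX, (2,0):-1/..X/OX./OOX
[O.X/OX./.OX] X move#3: (0,1):+1/OXX/OX./.OX*, (1,2):+1/O.X/OXX/.OX, (2,0):+1/O.X/OX./XOX
[OXX/OX./.OX] O move#4: (1,2):-1/OXX/OXO/.OX*, (2,0):-1/OXX/OX./OOX
[OXX/OXO/.OX] X move#5: (2,0):+1/OXX/OXO/XOX*
[OXX/OXO/XOX] end (terminal -1, O#6); searched ..X/O../.OX to 5

X winning at [..X/O../.OX]: True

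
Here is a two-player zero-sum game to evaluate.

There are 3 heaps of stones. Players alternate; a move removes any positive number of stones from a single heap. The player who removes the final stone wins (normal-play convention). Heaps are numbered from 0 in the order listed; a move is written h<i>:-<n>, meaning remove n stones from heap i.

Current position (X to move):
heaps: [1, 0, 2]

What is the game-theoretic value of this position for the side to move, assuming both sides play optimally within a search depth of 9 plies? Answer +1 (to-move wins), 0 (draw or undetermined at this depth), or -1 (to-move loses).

ply 1, X at (1,0,2) | h0:-1=-1→(0,0,2); h2:-1=+1→(1,0,1)*; h2:-2=-1→(1,0,0)
ply 2, O at (1,0,1) | h0:-1=-1→(0,0,1)*; h2:-1=-1→(1,0,0)
ply 3, X at (0,0,1) | h2:-1=+1→(0,0,0)*
ply 4: (0,0,0) is terminal -1 (O); from (1,0,2) depth 9

value((1,0,2), X) = +1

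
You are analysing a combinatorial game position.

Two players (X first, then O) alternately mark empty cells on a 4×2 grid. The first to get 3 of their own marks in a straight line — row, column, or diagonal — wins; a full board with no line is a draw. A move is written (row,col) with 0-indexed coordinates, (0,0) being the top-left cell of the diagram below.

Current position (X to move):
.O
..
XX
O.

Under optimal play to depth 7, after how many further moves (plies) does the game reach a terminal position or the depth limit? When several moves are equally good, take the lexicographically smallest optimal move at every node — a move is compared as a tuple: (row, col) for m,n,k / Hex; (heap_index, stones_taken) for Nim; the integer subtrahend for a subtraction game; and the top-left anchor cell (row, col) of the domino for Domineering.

[.O/../XX/O.] X move#1: (0,0):+0/XO/../XX/O.*, (1,0):+0/.O/X./XX/O., (1,1):+0/.O/.X/XX/O., (3,1):+0/.O/../XX/OX
[XO/../XX/O.] O move#2: (1,0):+0/XO/O./XX/O.*, (1,1):-1/XO/.O/XX/O., (3,1):-1/XO/../XX/OO
[XO/O./XX/O.] X move#3: (1,1):+0/XO/OX/XX/O.*, (3,1):+0/XO/O./XX/OX
[XO/OX/XX/O.] O move#4: (3,1):+0/XO/OX/XX/OO*
[XO/OX/XX/OO] end (terminal +0, X#5); searched .O/../XX/O. to 7

PV length from [.O/../XX/O.]: 4 plies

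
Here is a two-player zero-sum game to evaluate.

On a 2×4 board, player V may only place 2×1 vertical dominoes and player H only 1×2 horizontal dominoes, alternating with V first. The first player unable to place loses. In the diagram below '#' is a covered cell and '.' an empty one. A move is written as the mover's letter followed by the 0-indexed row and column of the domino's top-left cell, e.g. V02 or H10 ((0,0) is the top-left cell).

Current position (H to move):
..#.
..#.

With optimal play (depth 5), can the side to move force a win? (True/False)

p1 H@[..#./..#.]: H00[###./..#.]+1* H10[..#./###.]+1
p2 V@[###./..#.]: V03[####/..##]-1*
p3 H@[####/..##]: H10[####/####]+1*
p4 V@[####/####] terminal -1; root [..#./..#.] d5

H winning at [..#./..#.]: True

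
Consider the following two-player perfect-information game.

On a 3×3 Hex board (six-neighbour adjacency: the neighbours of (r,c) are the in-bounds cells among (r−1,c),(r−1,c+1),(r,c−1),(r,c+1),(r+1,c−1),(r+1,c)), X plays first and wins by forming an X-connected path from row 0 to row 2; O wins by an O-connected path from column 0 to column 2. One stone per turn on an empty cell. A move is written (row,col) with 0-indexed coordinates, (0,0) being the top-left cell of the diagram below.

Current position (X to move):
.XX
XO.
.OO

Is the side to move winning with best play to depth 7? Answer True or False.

ply 1, X at .XX/XO./.OO | (0,0)=-1→XXX/XO./.OO; (1,2)=-1→.XX/XOX/.OO; (2,0)=+1→.XX/XO./XOO*
ply 2: .XX/XO./XOO is terminal -1 (O); from .XX/XO./.OO depth 7

X winning at [.XX/XO./.OO]: True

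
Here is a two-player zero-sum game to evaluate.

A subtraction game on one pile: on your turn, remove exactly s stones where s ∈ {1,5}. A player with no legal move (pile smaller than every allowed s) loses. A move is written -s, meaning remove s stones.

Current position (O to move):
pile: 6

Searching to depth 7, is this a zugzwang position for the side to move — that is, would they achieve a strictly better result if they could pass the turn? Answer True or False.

p1 O@[6]: -1[5]-1* -5[1]-1
p2 X@[5]: -1[4]+1* -5[0]+1
p3 O@[4]: -1[3]-1*
p4 X@[3]: -1[2]+1*
p5 O@[2]: -1[1]-1*
p6 X@[1]: -1[0]+1*
p7 O@[0] terminal -1; root [6] d7
pass branch (X moves first from the same position):
  | p1 X@[6]: -1[5]-1* -5[1]-1
  | p2 O@[5]: -1[4]+1* -5[0]+1
  | p3 X@[4]: -1[3]-1*
  | p4 O@[3]: -1[2]+1*
  | p5 X@[2]: -1[1]-1*
  | p6 O@[1]: -1[0]+1*
  | p7 X@[0] terminal -1; root [6] d7
O moving scores -1; O passing scores +1

zugzwang(6, O) = True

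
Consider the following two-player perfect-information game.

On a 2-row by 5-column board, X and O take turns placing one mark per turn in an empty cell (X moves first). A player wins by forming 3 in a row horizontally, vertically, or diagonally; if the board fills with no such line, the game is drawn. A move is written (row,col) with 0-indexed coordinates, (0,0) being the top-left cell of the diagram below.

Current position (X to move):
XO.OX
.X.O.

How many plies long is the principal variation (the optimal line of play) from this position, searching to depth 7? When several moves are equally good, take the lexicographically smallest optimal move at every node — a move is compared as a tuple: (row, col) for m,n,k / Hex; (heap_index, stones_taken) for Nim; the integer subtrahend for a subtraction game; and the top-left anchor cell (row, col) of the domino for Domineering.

PV length from [XO.OX/.X.O.]: 4 plies

p1 X@[XO.OX/.X.O.]: (0,2)[XOXOX/.X.O.]+0* (1,0)[XO.OX/XX.O.]-1 (1,2)[XO.OX/.XXO.]-1 (1,4)[XO.OX/.X.OX]-1
p2 O@[XOXOX/.X.O.]: (1,0)[XOXOX/OX.O.]+0* (1,2)[XOXOX/.XOO.]+0 (1,4)[XOXOX/.X.OO]+0
p3 X@[XOXOX/OX.O.]: (1,2)[XOXOX/OXXO.]+0* (1,4)[XOXOX/OX.OX]+0
p4 O@[XOXOX/OXXO.]: (1,4)[XOXOX/OXXOO]+0*
p5 X@[XOXOX/OXXOO] terminal +0; root [XO.OX/.X.O.] d7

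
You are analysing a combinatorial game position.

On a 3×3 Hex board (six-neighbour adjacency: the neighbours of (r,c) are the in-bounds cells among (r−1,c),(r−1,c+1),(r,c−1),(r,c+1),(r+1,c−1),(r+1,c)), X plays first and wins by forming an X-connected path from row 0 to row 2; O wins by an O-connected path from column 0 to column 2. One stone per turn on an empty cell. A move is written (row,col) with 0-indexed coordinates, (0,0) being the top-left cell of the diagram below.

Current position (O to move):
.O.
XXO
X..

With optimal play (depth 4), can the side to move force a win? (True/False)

O winning at [.O./XXO/X..]: False

p1 O@[.O./XXO/X..]: (0,0)[OO./XXO/X..]-1* (0,2)[.OO/XXO/X..]-1 (2,1)[.O./XXO/XO.]-1 (2,2)[.O./XXO/X.O]-1
p2 X@[OO./XXO/X..]: (0,2)[OOX/XXO/X..]+1* (2,1)[OO./XXO/XX.]-1 (2,2)[OO./XXO/X.X]-1
p3 O@[OOX/XXO/X..] terminal -1; root [.O./XXO/X..] d4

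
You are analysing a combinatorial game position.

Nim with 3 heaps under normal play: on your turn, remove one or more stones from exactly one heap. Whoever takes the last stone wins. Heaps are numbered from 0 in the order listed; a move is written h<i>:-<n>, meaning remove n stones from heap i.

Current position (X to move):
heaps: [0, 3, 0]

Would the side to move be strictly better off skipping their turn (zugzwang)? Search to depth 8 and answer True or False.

zugzwang((0,3,0), X) = False

[(0,3,0)] X move#1: h1:-1:-1/(0,2,0), h1:-2:-1/(0,1,0), h1:-3:+1/(0,0,0)*
[(0,0,0)] end (terminal -1, O#2); searched (0,3,0) to 8
if X skipped the turn, O would face:
~ [(0,3,0)] O move#1: h1:-1:-1/(0,2,0), h1:-2:-1/(0,1,0), h1:-3:+1/(0,0,0)*
~ [(0,0,0)] end (terminal -1, X#2); searched (0,3,0) to 8
compare (X): move=+1 vs pass=-1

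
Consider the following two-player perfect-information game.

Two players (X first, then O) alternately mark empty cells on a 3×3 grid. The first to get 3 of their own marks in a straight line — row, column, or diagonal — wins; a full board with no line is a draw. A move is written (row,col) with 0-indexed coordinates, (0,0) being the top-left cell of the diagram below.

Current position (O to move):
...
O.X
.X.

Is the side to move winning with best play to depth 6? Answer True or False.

p1 O@[.../O.X/.X.]: (0,0)[O../O.X/.X.]-1 (0,1)[.O./O.X/.X.]-1 (0,2)[..O/O.X/.X.]+0* (1,1)[.../OOX/.X.]-1 (2,0)[.../O.X/OX.]-1 (2,2)[.../O.X/.XO]+0
p2 X@[..O/O.X/.X.]: (0,0)[X.O/O.X/.X.]+0* (0,1)[.XO/O.X/.X.]+0 (1,1)[..O/OXX/.X.]+0 (2,0)[..O/O.X/XX.]+0 (2,2)[..O/O.X/.XX]-1
p3 O@[X.O/O.X/.X.]: (0,1)[XOO/O.X/.X.]-1 (1,1)[X.O/OOX/.X.]+0* (2,0)[X.O/O.X/OX.]-1 (2,2)[X.O/O.X/.XO]+0
p4 X@[X.O/OOX/.X.]: (0,1)[XXO/OOX/.X.]-1 (2,0)[X.O/OOX/XX.]+0* (2,2)[X.O/OOX/.XX]-1
p5 O@[X.O/OOX/XX.]: (0,1)[XOO/OOX/XX.]-1 (2,2)[X.O/OOX/XXO]+0*
p6 X@[X.O/OOX/XXO]: (0,1)[XXO/OOX/XXO]+0*
p7 O@[XXO/OOX/XXO] terminal +0; root [.../O.X/.X.] d6

O winning at [.../O.X/.X.]: False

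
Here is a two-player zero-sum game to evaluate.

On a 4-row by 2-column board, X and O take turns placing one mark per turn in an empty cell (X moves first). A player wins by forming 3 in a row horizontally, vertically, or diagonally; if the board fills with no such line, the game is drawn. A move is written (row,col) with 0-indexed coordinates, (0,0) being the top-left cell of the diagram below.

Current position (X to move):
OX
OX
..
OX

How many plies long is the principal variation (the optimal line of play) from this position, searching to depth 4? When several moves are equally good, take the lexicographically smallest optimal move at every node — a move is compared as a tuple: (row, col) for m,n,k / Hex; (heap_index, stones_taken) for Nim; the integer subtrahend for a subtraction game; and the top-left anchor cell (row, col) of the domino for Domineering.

p1 X@[OX/OX/../OX]: (2,0)[OX/OX/X./OX]+0 (2,1)[OX/OX/.X/OX]+1*
p2 O@[OX/OX/.X/OX] terminal -1; root [OX/OX/../OX] d4

PV length from [OX/OX/../OX]: 1 ply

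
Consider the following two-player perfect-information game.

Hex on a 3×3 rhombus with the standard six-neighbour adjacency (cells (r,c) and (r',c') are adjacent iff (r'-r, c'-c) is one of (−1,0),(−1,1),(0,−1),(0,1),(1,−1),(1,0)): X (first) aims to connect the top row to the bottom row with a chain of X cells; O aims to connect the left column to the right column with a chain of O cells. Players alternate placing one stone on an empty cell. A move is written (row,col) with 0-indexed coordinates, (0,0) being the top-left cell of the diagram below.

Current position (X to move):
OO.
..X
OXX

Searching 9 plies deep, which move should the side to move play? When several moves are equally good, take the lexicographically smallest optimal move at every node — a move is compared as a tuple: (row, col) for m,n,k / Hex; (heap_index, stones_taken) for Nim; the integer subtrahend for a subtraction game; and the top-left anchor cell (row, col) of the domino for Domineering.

p1 X@[OO./..X/OXX]: (0,2)[OOX/..X/OXX]+1* (1,0)[OO./X.X/OXX]-1 (1,1)[OO./.XX/OXX]-1
p2 O@[OOX/..X/OXX] terminal -1; root [OO./..X/OXX] d9

X's best at [OO./..X/OXX]: (0,2)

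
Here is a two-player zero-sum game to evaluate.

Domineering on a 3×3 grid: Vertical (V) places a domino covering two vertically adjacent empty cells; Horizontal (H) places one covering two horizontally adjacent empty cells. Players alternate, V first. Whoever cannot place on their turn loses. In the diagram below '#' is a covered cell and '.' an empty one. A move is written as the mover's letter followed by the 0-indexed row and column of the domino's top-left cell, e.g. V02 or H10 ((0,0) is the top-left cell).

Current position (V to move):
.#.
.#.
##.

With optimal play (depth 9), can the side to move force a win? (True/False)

[.#./.#./##.] V move#1: V00:+1/##./##./##.*, V02:+1/.##/.##/##., V12:+1/.#./.##/###
[##./##./##.] end (terminal -1, H#2); searched .#./.#./##. to 9

V winning at [.#./.#./##.]: True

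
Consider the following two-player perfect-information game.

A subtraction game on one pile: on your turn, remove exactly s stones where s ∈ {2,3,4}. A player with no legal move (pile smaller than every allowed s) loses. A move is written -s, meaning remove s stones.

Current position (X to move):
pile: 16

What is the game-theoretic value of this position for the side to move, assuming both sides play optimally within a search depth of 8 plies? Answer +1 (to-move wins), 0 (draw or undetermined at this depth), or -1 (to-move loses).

value(16, X) = +1

[16] X move#1: -2:-1/14, -3:+1/13*, -4:+1/12
[13] O move#2: -2:-1/11*, -3:-1/10, -4:-1/9
[11] X move#3: -2:-1/9, -3:-1/8, -4:+1/7*
[7] O move#4: -2:-1/5*, -3:-1/4, -4:-1/3
[5] X move#5: -2:-1/3, -3:-1/2, -4:+1/1*
[1] end (terminal -1, O#6); searched 16 to 8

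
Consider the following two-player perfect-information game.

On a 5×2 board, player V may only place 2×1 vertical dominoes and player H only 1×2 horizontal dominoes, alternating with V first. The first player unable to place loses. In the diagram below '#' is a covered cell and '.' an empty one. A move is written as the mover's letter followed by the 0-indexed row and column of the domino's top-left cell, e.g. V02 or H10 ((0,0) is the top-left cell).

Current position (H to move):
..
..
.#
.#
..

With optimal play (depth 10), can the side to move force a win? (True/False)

p1 H@[../../.#/.#/..]: H00[##/../.#/.#/..]+1* H10[../##/.#/.#/..]+1 H40[../../.#/.#/##]-1
p2 V@[##/../.#/.#/..]: V10[##/#./##/.#/..]-1* V20[##/../##/##/..]-1 V30[##/../.#/##/#.]-1
p3 H@[##/#./##/.#/..]: H40[##/#./##/.#/##]+1*
p4 V@[##/#./##/.#/##] terminal -1; root [../../.#/.#/..] d10

H winning at [../../.#/.#/..]: True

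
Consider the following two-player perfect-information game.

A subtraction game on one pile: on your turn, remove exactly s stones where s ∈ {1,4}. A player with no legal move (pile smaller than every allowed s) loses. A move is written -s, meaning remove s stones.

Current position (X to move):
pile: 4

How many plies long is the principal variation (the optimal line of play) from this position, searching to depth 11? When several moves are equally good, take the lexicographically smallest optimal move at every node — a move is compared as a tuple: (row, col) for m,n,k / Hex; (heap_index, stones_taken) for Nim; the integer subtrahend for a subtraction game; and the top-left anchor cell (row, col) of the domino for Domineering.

[4] X move#1: -1:-1/3, -4:+1/0*
[0] end (terminal -1, O#2); searched 4 to 11

PV length from [4]: 1 ply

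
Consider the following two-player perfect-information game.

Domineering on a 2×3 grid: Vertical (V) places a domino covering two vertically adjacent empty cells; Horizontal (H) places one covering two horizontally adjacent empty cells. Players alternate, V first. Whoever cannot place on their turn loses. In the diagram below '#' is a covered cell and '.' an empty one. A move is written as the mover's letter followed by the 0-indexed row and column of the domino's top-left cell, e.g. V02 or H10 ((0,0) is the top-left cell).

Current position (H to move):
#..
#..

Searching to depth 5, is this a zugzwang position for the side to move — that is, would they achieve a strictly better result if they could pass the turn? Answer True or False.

zugzwang(#../#.., H) = False

ply 1, H at #../#.. | H01=+1→###/#..*; H11=+1→#../###
ply 2: ###/#.. is terminal -1 (V); from #../#.. depth 5
pass branch (V moves first from the same position):
  | ply 1, V at #../#.. | V01=+1→##./##.*; V02=+1→#.#/#.#
  | ply 2: ##./##. is terminal -1 (H); from #../#.. depth 5
H moving scores +1; H passing scores -1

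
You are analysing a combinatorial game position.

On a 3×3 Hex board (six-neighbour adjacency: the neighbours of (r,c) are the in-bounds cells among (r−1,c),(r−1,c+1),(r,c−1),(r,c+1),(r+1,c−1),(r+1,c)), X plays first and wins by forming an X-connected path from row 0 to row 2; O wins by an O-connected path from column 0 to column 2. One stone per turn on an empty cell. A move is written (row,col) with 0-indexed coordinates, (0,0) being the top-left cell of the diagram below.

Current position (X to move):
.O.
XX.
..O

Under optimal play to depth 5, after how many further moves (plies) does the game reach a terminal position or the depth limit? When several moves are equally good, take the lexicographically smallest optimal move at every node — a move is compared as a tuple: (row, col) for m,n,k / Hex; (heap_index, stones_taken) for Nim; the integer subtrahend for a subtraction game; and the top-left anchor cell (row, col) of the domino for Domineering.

p1 X@[.O./XX./..O]: (0,0)[XO./XX./..O]+1* (0,2)[.OX/XX./..O]+1 (1,2)[.O./XXX/..O]+1 (2,0)[.O./XX./X.O]+1 (2,1)[.O./XX./.XO]+1
p2 O@[XO./XX./..O]: (0,2)[XOO/XX./..O]-1* (1,2)[XO./XXO/..O]-1 (2,0)[XO./XX./O.O]-1 (2,1)[XO./XX./.OO]-1
p3 X@[XOO/XX./..O]: (1,2)[XOO/XXX/..O]+1* (2,0)[XOO/XX./X.O]+1 (2,1)[XOO/XX./.XO]+1
p4 O@[XOO/XXX/..O]: (2,0)[XOO/XXX/O.O]-1* (2,1)[XOO/XXX/.OO]-1
p5 X@[XOO/XXX/O.O]: (2,1)[XOO/XXX/OXO]+1*
p6 O@[XOO/XXX/OXO] terminal -1; root [.O./XX./..O] d5

PV length from [.O./XX./..O]: 5 plies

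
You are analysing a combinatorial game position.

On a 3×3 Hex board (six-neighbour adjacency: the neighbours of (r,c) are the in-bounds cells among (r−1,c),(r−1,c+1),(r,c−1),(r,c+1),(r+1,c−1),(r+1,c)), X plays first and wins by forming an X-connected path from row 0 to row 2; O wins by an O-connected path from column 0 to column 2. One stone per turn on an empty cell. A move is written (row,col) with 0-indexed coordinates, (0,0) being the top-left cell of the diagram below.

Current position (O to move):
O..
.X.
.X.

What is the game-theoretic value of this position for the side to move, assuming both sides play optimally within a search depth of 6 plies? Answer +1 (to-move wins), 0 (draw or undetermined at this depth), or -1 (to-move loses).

p1 O@[O../.X./.X.]: (0,1)[OO./.X./.X.]-1* (0,2)[O.O/.X./.X.]-1 (1,0)[O../OX./.X.]-1 (1,2)[O../.XO/.X.]-1 (2,0)[O../.X./OX.]-1 (2,2)[O../.X./.XO]-1
p2 X@[OO./.X./.X.]: (0,2)[OOX/.X./.X.]+1* (1,0)[OO./XX./.X.]-1 (1,2)[OO./.XX/.X.]-1 (2,0)[OO./.X./XX.]-1 (2,2)[OO./.X./.XX]-1
p3 O@[OOX/.X./.X.] terminal -1; root [O../.X./.X.] d6

value(O../.X./.X., O) = -1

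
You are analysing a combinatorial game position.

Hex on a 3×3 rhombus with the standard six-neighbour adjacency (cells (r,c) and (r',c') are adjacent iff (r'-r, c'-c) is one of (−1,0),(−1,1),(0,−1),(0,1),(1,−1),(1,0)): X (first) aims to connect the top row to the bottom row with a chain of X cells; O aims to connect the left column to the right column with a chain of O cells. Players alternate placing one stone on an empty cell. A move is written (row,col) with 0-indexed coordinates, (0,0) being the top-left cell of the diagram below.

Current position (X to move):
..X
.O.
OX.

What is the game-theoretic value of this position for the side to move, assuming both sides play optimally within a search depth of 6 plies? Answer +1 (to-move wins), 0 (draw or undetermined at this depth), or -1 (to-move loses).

value(..X/.O./OX., X) = +1

ply 1, X at ..X/.O./OX. | (0,0)=-1→X.X/.O./OX.; (0,1)=-1→.XX/.O./OX.; (1,0)=-1→..X/XO./OX.; (1,2)=+1→..X/.OX/OX.*; (2,2)=-1→..X/.O./OXX
ply 2: ..X/.OX/OX. is terminal -1 (O); from ..X/.O./OX. depth 6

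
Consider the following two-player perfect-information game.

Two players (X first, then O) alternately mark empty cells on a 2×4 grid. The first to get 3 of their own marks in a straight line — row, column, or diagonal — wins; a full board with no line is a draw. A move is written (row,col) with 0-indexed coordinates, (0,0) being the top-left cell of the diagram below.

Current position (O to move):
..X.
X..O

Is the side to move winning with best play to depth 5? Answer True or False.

O winning at [..X./X..O]: False

ply 1, O at ..X./X..O | (0,0)=+0→O.X./X..O*; (0,1)=+0→.OX./X..O; (0,3)=+0→..XO/X..O; (1,1)=+0→..X./XO.O; (1,2)=+0→..X./X.OO
ply 2, X at O.X./X..O | (0,1)=+0→OXX./X..O*; (0,3)=+0→O.XX/X..O; (1,1)=+0→O.X./XX.O; (1,2)=+0→O.X./X.XO
ply 3, O at OXX./X..O | (0,3)=+0→OXXO/X..O*; (1,1)=-1→OXX./XO.O; (1,2)=-1→OXX./X.OO
ply 4, X at OXXO/X..O | (1,1)=+0→OXXO/XX.O*; (1,2)=+0→OXXO/X.XO
ply 5, O at OXXO/XX.O | (1,2)=+0→OXXO/XXOO*
ply 6: OXXO/XXOO is terminal +0 (X); from ..X./X..O depth 5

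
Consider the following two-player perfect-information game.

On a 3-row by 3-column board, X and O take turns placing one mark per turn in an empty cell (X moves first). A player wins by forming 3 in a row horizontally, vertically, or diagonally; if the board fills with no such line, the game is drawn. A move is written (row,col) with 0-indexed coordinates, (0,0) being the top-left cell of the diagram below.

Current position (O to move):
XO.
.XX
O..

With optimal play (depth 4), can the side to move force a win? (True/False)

O winning at [XO./.XX/O..]: False

[XO./.XX/O..] O move#1: (0,2):-1/XOO/.XX/O..*, (1,0):-1/XO./OXX/O.., (2,1):-1/XO./.XX/OO., (2,2):-1/XO./.XX/O.O
[XOO/.XX/O..] X move#2: (1,0):+1/XOO/XXX/O..*, (2,1):+1/XOO/.XX/OX., (2,2):+1/XOO/.XX/O.X
[XOO/XXX/O..] end (terminal -1, O#3); searched XO./.XX/O.. to 4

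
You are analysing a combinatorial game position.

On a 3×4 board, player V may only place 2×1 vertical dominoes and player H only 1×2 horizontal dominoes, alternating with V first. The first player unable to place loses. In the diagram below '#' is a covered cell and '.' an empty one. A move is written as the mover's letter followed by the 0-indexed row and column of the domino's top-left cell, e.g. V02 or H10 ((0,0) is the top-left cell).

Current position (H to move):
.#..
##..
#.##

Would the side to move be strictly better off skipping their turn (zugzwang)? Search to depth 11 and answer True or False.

zugzwang(.#../##../#.##, H) = False

ply 1, H at .#../##../#.## | H02=+1→.###/##../#.##*; H12=+1→.#../####/#.##
ply 2: .###/##../#.## is terminal -1 (V); from .#../##../#.## depth 11
pass branch (V moves first from the same position):
  | ply 1, V at .#../##../#.## | V02=+1→.##./###./#.##*; V03=+1→.#.#/##.#/#.##
  | ply 2: .##./###./#.## is terminal -1 (H); from .#../##../#.## depth 11
H moving scores +1; H passing scores -1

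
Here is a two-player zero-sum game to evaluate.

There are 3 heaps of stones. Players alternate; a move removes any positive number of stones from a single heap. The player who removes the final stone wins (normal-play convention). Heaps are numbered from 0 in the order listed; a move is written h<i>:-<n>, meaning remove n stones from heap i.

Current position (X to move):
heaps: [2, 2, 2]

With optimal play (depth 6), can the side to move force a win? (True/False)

X winning at [(2,2,2)]: True

[(2,2,2)] X move#1: h0:-1:-1/(1,2,2), h0:-2:+1/(0,2,2)*, h1:-1:-1/(2,1,2), h1:-2:+1/(2,0,2), h2:-1:-1/(2,2,1), h2:-2:+1/(2,2,0)
[(0,2,2)] O move#2: h1:-1:-1/(0,1,2)*, h1:-2:-1/(0,0,2), h2:-1:-1/(0,2,1), h2:-2:-1/(0,2,0)
[(0,1,2)] X move#3: h1:-1:-1/(0,0,2), h2:-1:+1/(0,1,1)*, h2:-2:-1/(0,1,0)
[(0,1,1)] O move#4: h1:-1:-1/(0,0,1)*, h2:-1:-1/(0,1,0)
[(0,0,1)] X move#5: h2:-1:+1/(0,0,0)*
[(0,0,0)] end (terminal -1, O#6); searched (2,2,2) to 6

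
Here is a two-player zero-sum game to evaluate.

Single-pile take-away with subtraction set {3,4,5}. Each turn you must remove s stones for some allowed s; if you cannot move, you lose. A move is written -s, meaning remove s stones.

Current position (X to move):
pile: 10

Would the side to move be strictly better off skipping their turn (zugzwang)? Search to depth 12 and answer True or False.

[10] X move#1: -3:-1/7*, -4:-1/6, -5:-1/5
[7] O move#2: -3:-1/4, -4:-1/3, -5:+1/2*
[2] end (terminal -1, X#3); searched 10 to 12
suppose X passes — search the same position with O to move:
pass> [10] O move#1: -3:-1/7*, -4:-1/6, -5:-1/5
pass> [7] X move#2: -3:-1/4, -4:-1/3, -5:+1/2*
pass> [2] end (terminal -1, O#3); searched 10 to 12
for X: play -1, pass +1

zugzwang(10, X) = True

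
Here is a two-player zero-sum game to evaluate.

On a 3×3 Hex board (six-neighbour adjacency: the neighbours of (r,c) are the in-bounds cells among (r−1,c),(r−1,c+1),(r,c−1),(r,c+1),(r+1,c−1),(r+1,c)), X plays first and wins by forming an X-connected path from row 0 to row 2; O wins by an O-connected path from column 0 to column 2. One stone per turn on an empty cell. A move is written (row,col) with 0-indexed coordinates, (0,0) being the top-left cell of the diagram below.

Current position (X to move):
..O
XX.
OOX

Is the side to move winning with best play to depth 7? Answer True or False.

ply 1, X at ..O/XX./OOX | (0,0)=-1→X.O/XX./OOX; (0,1)=-1→.XO/XX./OOX; (1,2)=+1→..O/XXX/OOX*
ply 2, O at ..O/XXX/OOX | (0,0)=-1→O.O/XXX/OOX*; (0,1)=-1→.OO/XXX/OOX
ply 3, X at O.O/XXX/OOX | (0,1)=+1→OXO/XXX/OOX*
ply 4: OXO/XXX/OOX is terminal -1 (O); from ..O/XX./OOX depth 7

X winning at [..O/XX./OOX]: True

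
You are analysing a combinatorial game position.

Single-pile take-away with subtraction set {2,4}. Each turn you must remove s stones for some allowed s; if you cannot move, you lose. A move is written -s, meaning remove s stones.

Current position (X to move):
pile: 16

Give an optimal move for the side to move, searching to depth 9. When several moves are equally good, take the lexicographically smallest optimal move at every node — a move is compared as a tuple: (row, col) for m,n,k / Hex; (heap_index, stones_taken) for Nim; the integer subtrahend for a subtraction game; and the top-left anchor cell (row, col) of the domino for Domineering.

X's best at [16]: -4

p1 X@[16]: -2[14]-1 -4[12]+1*
p2 O@[12]: -2[10]-1* -4[8]-1
p3 X@[10]: -2[8]-1 -4[6]+1*
p4 O@[6]: -2[4]-1* -4[2]-1
p5 X@[4]: -2[2]-1 -4[0]+1*
p6 O@[0] terminal -1; root [16] d9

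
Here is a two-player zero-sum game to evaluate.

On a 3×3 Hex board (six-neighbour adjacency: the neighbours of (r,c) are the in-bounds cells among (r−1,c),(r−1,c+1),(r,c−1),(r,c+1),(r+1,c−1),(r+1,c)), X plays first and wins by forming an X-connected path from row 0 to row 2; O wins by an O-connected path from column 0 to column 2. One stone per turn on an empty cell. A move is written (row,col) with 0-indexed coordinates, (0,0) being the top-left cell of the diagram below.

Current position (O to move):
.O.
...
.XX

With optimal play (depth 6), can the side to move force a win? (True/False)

O winning at [.O./.../.XX]: True

ply 1, O at .O./.../.XX | (0,0)=-1→OO./.../.XX; (0,2)=+1→.OO/.../.XX*; (1,0)=-1→.O./O../.XX; (1,1)=+1→.O./.O./.XX; (1,2)=+1→.O./..O/.XX; (2,0)=-1→.O./.../OXX
ply 2, X at .OO/.../.XX | (0,0)=-1→XOO/.../.XX*; (1,0)=-1→.OO/X../.XX; (1,1)=-1→.OO/.X./.XX; (1,2)=-1→.OO/..X/.XX; (2,0)=-1→.OO/.../XXX
ply 3, O at XOO/.../.XX | (1,0)=+1→XOO/O../.XX*; (1,1)=+1→XOO/.O./.XX; (1,2)=-1→XOO/..O/.XX; (2,0)=+1→XOO/.../OXX
ply 4: XOO/O../.XX is terminal -1 (X); from .O./.../.XX depth 6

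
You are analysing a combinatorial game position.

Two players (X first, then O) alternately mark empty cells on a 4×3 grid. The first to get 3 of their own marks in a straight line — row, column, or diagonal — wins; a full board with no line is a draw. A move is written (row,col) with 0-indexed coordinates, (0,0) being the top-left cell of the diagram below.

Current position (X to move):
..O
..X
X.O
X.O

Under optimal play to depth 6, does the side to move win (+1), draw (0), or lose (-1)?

value(..O/..X/X.O/X.O, X) = +1

ply 1, X at ..O/..X/X.O/X.O | (0,0)=+1→X.O/..X/X.O/X.O*; (0,1)=+1→.XO/..X/X.O/X.O; (1,0)=+1→..O/X.X/X.O/X.O; (1,1)=+1→..O/.XX/X.O/X.O; (2,1)=+1→..O/..X/XXO/X.O; (3,1)=+1→..O/..X/X.O/XXO
ply 2, O at X.O/..X/X.O/X.O | (0,1)=-1→XOO/..X/X.O/X.O*; (1,0)=-1→X.O/O.X/X.O/X.O; (1,1)=-1→X.O/.OX/X.O/X.O; (2,1)=-1→X.O/..X/XOO/X.O; (3,1)=-1→X.O/..X/X.O/XOO
ply 3, X at XOO/..X/X.O/X.O | (1,0)=+1→XOO/X.X/X.O/X.O*; (1,1)=+1→XOO/.XX/X.O/X.O; (2,1)=+1→XOO/..X/XXO/X.O; (3,1)=+1→XOO/..X/X.O/XXO
ply 4: XOO/X.X/X.O/X.O is terminal -1 (O); from ..O/..X/X.O/X.O depth 6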